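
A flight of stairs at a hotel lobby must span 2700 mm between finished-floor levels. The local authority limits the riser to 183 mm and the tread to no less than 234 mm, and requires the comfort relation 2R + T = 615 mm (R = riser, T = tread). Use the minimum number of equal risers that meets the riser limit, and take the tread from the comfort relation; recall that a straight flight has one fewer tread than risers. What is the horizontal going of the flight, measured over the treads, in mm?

2700 / 183 = 14.75, so 15 risers are needed.
Each riser is 2700/15 = 180 mm (≤ 183 mm).
T = 615 − 2·180 = 255 mm, which satisfies the 234 mm minimum.
Treads = 15 − 1 = 14; going = 14 × 255 = 3570 mm.

3570 mm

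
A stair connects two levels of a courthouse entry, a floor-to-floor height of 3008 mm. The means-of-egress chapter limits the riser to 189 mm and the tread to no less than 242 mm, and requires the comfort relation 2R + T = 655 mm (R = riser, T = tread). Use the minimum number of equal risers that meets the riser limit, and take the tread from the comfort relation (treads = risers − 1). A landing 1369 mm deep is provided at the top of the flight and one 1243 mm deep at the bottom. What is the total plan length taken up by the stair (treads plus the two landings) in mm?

6797 mm

3008 / 189 = 15.915 → round up to 16 risers.
Each riser is 3008/16 = 188 mm (≤ 189 mm).
T = 655 − 2·188 = 279 mm, which satisfies the 242 mm minimum.
16 risers give 15 treads; going = 15 × 279 = 4185 mm.
Enclosure = 4185 + 1369 + 1243 = 6797 mm.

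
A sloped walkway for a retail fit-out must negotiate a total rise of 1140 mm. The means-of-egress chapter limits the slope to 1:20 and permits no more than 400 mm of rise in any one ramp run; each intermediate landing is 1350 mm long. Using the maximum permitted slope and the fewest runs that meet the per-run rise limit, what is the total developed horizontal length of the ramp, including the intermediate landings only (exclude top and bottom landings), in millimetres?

At most 400 each: 1140/400 = 2.85, giving 3 ramp runs. That means 2 intermediate landings.
Horizontal run for 1140 mm of rise at 1:20 is 1140 × 20 = 22800 mm.
2 intermediate landings contribute 2 × 1350 = 2700 mm.
Total developed length = 22800 + 2700 = 25500 mm.

25500 mm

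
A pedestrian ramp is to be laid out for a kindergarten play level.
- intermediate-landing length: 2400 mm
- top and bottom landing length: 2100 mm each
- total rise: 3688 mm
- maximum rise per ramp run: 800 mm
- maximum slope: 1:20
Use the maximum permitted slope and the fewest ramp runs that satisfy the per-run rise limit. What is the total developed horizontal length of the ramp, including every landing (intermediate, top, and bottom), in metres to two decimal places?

87.56 m

At most 800 each: 3688/800 = 4.61, giving 5 ramp runs. That means 4 intermediate landings.
Horizontal run for 3688 mm of rise at 1:20 is 3688 × 20 = 73760 mm.
4 intermediate landings contribute 4 × 2400 = 9600 mm.
Top and bottom landings: 2 × 2100 = 4200 mm.
Total = 73760 + 9600 + 4200 = 87560 mm.
= 87.56 m.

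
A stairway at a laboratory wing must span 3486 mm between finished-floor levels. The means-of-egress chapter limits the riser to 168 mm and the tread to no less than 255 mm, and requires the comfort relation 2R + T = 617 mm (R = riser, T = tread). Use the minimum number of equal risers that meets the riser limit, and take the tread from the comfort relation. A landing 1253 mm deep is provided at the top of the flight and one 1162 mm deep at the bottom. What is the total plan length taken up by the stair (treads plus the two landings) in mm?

3486 / 168 = 20.750 → round up to 21 risers.
Riser R = 3486 / 21 = 166 mm, within the 168 mm limit.
From 2R + T = 617: T = 617 − 332 = 285 mm.
21 risers give 20 treads; going = 20 × 285 = 5700 mm.
Add landings: 5700 + 1253 + 1162 = 8115 mm.

8115 mm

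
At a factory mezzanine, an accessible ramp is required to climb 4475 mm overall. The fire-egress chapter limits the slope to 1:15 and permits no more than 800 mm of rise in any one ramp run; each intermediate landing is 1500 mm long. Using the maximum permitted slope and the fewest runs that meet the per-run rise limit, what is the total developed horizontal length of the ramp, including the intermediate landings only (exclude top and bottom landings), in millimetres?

⌈4475/800⌉ = 6 ramp runs. That means 5 intermediate landings.
Ramp run (horizontal) at 1:15: 4475 × 15 = 67125 mm.
Intermediate landings: 5 × 1500 = 7500 mm.
Total developed length = 67125 + 7500 = 74625 mm.

74625 mm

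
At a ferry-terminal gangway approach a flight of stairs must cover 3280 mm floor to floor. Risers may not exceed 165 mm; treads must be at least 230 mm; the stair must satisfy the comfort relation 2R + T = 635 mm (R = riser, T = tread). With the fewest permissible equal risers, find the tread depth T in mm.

307 mm

3280 / 165 = 19.879 → round up to 20 risers.
R = 3280 ÷ 20 = 164 mm.
Tread T = 635 − 2 × 164 = 307 mm (≥ 230 mm).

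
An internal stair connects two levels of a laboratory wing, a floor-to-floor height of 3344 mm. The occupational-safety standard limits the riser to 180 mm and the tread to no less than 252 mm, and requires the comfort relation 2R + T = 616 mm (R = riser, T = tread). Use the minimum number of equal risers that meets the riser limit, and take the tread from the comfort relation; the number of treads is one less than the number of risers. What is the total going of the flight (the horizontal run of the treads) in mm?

At most 180 each: 3344/180 = 18.58, giving 19 risers.
Riser R = 3344 / 19 = 176 mm, within the 180 mm limit.
T = 616 − 2·176 = 264 mm, which satisfies the 252 mm minimum.
Treads = 19 − 1 = 18; going = 18 × 264 = 4752 mm.

4752 mm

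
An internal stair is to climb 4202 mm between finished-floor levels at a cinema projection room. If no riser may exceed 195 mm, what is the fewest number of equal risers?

22 risers

At most 195 each: 4202/195 = 21.55, giving 22 risers.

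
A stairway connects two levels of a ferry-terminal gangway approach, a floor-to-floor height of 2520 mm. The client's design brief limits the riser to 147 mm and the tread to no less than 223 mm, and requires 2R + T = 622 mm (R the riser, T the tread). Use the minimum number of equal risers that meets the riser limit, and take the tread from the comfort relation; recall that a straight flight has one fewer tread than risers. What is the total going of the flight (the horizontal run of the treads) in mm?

5814 mm

⌈2520/147⌉ = 18 risers.
Riser R = 2520 / 18 = 140 mm, within the 147 mm limit.
T = 622 − 2·140 = 342 mm, which satisfies the 223 mm minimum.
18 risers give 17 treads; going = 17 × 342 = 5814 mm.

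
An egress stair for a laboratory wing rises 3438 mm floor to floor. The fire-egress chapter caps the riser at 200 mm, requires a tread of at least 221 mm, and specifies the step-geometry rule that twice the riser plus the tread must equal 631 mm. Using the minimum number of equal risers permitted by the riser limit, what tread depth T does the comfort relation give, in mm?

3438 / 200 = 17.190 → round up to 18 risers.
Each riser is 3438/18 = 191 mm (≤ 200 mm).
T = 631 − 2·191 = 249 mm, which satisfies the 221 mm minimum.

249 mm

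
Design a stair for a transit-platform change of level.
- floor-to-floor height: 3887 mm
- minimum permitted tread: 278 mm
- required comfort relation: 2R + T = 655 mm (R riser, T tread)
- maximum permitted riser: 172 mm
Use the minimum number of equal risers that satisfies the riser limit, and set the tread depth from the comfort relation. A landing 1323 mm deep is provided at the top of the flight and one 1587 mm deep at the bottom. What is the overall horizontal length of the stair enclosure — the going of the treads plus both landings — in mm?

3887 / 172 = 22.60, so 23 risers are needed.
Riser R = 3887 / 23 = 169 mm, within the 172 mm limit.
From 2R + T = 655: T = 655 − 338 = 317 mm.
23 risers give 22 treads; going = 22 × 317 = 6974 mm.
Enclosure = 6974 + 1323 + 1587 = 9884 mm.

9884 mm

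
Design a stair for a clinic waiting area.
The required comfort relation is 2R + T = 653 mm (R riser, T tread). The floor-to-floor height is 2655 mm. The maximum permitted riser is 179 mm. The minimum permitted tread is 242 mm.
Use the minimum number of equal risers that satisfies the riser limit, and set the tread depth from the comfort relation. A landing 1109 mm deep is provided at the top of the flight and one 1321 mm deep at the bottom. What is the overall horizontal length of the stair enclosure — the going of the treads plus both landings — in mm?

6616 mm

⌈2655/179⌉ = 15 risers.
Each riser is 2655/15 = 177 mm (≤ 179 mm).
T = 653 − 2·177 = 299 mm, which satisfies the 242 mm minimum.
Going = (15 − 1) × 299 = 4186 mm.
Add landings: 4186 + 1109 + 1321 = 6616 mm.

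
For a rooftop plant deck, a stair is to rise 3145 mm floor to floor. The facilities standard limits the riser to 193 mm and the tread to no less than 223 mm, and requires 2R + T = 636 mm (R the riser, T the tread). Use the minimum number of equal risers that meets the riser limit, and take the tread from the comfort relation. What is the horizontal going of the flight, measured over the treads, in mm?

At most 193 each: 3145/193 = 16.30, giving 17 risers.
Each riser is 3145/17 = 185 mm (≤ 193 mm).
From 2R + T = 636: T = 636 − 370 = 266 mm.
Going = (17 − 1) × 266 = 4256 mm.

4256 mm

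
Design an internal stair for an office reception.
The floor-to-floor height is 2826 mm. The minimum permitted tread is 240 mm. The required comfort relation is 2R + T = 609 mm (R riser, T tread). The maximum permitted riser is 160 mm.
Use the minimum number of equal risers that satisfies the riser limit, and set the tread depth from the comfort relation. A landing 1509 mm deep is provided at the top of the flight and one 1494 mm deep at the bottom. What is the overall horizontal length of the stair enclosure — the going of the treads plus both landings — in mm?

⌈2826/160⌉ = 18 risers.
R = 2826 ÷ 18 = 157 mm.
Tread T = 609 − 2 × 157 = 295 mm (≥ 240 mm).
18 risers give 17 treads; going = 17 × 295 = 5015 mm.
Add landings: 5015 + 1509 + 1494 = 8018 mm.

8018 mm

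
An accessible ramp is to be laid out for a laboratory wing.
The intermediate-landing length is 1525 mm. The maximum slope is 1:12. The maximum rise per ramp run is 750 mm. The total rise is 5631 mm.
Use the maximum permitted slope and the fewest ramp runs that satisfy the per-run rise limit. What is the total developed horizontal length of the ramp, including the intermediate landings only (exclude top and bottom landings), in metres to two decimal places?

⌈5631/750⌉ = 8 ramp runs. That means 7 intermediate landings.
Ramp run (horizontal) at 1:12: 5631 × 12 = 67572 mm.
7 intermediate landings contribute 7 × 1525 = 10675 mm.
Developed length = 67572 + 10675 = 78247 mm.
= 78.25 m.

78.25 m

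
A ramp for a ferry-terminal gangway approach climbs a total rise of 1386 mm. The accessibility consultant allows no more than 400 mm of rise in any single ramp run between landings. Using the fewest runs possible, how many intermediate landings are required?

3 intermediate landings

1386 / 400 = 3.46, so 4 ramp runs are needed.
4 runs are separated by 3 intermediate landings.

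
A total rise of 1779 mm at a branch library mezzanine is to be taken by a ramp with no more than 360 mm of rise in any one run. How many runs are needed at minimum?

5 runs

At most 360 each: 1779/360 = 4.94, giving 5 ramp runs.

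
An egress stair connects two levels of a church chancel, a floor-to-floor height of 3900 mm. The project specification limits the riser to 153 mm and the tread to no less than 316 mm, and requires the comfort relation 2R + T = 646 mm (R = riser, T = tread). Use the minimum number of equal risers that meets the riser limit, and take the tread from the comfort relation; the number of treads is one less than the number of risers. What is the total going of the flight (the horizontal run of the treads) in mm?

3900 / 153 = 25.49, so 26 risers are needed.
R = 3900 ÷ 26 = 150 mm.
T = 646 − 2·150 = 346 mm, which satisfies the 316 mm minimum.
Going = (26 − 1) × 346 = 8650 mm.

8650 mm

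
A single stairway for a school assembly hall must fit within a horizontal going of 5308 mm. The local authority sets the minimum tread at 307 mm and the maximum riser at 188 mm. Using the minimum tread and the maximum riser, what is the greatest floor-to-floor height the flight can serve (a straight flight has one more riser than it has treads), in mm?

3384 mm

Treads that fit: ⌊5308 / 307⌋ = 17.
Risers = treads + 1 = 18.
Maximum height = 18 × 188 = 3384 mm.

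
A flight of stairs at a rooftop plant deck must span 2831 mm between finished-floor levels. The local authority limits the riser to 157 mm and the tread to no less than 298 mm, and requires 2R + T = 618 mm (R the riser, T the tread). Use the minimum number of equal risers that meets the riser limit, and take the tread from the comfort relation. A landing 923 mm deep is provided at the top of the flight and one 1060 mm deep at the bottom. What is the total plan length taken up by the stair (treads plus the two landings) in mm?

7743 mm

⌈2831/157⌉ = 19 risers.
Riser R = 2831 / 19 = 149 mm, within the 157 mm limit.
Tread T = 618 − 2 × 149 = 320 mm (≥ 298 mm).
Going = (19 − 1) × 320 = 5760 mm.
Enclosure = 5760 + 923 + 1060 = 7743 mm.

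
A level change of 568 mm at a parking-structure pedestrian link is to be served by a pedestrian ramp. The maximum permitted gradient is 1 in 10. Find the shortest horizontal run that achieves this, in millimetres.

5680 mm

At 1:10 the run is 10 × 568 = 5680 mm.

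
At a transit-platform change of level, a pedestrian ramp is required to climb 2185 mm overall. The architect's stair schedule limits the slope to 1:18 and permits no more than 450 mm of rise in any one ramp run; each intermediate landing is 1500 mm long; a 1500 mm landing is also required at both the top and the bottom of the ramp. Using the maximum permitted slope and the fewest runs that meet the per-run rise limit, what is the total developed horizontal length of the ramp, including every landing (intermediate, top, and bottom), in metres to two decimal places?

⌈2185/450⌉ = 5 ramp runs. That means 4 intermediate landings.
Ramp run (horizontal) at 1:18: 2185 × 18 = 39330 mm.
Intermediate landings: 4 × 1500 = 6000 mm.
Top and bottom landings: 2 × 1500 = 3000 mm.
Total = 39330 + 6000 + 3000 = 48330 mm.
= 48.33 m.

48.33 m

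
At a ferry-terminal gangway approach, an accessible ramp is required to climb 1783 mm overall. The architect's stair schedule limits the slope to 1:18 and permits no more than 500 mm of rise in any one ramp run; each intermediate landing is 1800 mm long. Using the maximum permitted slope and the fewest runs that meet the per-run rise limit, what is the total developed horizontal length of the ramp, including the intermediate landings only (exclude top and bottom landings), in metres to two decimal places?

1783 / 500 = 3.566 → round up to 4 ramp runs. That means 3 intermediate landings.
Horizontal run for 1783 mm of rise at 1:18 is 1783 × 18 = 32094 mm.
Intermediate landings: 3 × 1800 = 5400 mm.
Developed length = 32094 + 5400 = 37494 mm.
= 37.49 m.

37.49 m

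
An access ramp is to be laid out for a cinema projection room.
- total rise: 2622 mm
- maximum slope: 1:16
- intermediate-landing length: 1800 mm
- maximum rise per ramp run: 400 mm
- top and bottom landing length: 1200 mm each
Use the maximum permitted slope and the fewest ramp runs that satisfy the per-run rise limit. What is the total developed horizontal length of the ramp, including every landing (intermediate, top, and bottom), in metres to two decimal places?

2622 / 400 = 6.55, so 7 ramp runs are needed. That means 6 intermediate landings.
Horizontal run for 2622 mm of rise at 1:16 is 2622 × 16 = 41952 mm.
Intermediate landings: 6 × 1800 = 10800 mm.
Top and bottom landings: 2 × 1200 = 2400 mm.
Total = 41952 + 10800 + 2400 = 55152 mm.
= 55.15 m.

55.15 m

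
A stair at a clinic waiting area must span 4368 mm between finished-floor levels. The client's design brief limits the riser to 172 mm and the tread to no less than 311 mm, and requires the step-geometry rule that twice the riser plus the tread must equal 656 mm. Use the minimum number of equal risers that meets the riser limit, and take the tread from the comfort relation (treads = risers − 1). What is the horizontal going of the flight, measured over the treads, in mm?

8000 mm

4368 / 172 = 25.395 → round up to 26 risers.
R = 4368 ÷ 26 = 168 mm.
T = 656 − 2·168 = 320 mm, which satisfies the 311 mm minimum.
26 risers give 25 treads; going = 25 × 320 = 8000 mm.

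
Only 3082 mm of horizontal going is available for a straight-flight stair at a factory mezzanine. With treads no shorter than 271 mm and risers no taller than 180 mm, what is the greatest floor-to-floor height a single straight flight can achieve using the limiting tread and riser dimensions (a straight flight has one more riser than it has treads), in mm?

3082 / 271 = 11.37, so 11 treads fit.
Risers = treads + 1 = 12.
Maximum height = 12 × 180 = 2160 mm.

2160 mm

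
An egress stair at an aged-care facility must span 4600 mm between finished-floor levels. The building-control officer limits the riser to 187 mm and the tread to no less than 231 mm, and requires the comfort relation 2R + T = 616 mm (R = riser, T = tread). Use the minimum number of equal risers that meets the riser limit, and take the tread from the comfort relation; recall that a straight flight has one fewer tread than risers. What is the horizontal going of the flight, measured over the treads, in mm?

5952 mm

At most 187 each: 4600/187 = 24.60, giving 25 risers.
R = 4600 ÷ 25 = 184 mm.
T = 616 − 2·184 = 248 mm, which satisfies the 231 mm minimum.
25 risers give 24 treads; going = 24 × 248 = 5952 mm.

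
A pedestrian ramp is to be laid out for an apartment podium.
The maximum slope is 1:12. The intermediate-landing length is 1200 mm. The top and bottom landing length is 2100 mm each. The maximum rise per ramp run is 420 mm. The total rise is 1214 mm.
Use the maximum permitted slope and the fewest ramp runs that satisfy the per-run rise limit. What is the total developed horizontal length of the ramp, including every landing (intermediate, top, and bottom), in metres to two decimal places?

At most 420 each: 1214/420 = 2.89, giving 3 ramp runs. That means 2 intermediate landings.
Horizontal run for 1214 mm of rise at 1:12 is 1214 × 12 = 14568 mm.
2 intermediate landings contribute 2 × 1200 = 2400 mm.
Top and bottom landings: 2 × 2100 = 4200 mm.
Total = 14568 + 2400 + 4200 = 21168 mm.
= 21.17 m.

21.17 m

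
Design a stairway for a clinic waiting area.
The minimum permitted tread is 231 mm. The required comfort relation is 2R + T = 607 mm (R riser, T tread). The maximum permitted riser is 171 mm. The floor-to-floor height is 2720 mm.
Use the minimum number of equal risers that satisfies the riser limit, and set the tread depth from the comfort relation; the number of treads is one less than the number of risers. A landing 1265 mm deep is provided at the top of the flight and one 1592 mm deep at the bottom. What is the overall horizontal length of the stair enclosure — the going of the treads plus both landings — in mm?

2720 / 171 = 15.906 → round up to 16 risers.
R = 2720 ÷ 16 = 170 mm.
From 2R + T = 607: T = 607 − 340 = 267 mm.
16 risers give 15 treads; going = 15 × 267 = 4005 mm.
Enclosure = 4005 + 1265 + 1592 = 6862 mm.

6862 mm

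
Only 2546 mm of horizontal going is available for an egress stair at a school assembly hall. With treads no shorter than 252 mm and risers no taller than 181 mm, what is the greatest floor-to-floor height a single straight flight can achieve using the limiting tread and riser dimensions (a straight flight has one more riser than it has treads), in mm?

1991 mm

2546 / 252 = 10.10, so 10 treads fit.
Risers = treads + 1 = 11.
Maximum height = 11 × 181 = 1991 mm.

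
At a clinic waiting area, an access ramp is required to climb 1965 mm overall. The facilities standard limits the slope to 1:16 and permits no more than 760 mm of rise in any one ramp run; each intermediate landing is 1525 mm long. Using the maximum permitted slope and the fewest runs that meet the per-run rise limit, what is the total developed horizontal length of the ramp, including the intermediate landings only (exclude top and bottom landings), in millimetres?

At most 760 each: 1965/760 = 2.59, giving 3 ramp runs. That means 2 intermediate landings.
Horizontal run for 1965 mm of rise at 1:16 is 1965 × 16 = 31440 mm.
Intermediate landings: 2 × 1525 = 3050 mm.
Developed length = 31440 + 3050 = 34490 mm.

34490 mm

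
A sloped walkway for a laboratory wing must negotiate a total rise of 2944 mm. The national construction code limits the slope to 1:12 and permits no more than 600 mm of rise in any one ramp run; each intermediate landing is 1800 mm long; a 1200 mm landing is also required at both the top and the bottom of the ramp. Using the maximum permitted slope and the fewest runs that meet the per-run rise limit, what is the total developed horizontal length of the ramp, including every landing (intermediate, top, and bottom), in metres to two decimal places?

At most 600 each: 2944/600 = 4.91, giving 5 ramp runs. That means 4 intermediate landings.
Ramp run (horizontal) at 1:12: 2944 × 12 = 35328 mm.
4 intermediate landings contribute 4 × 1800 = 7200 mm.
Top and bottom landings: 2 × 1200 = 2400 mm.
Total = 35328 + 7200 + 2400 = 44928 mm.
= 44.93 m.

44.93 m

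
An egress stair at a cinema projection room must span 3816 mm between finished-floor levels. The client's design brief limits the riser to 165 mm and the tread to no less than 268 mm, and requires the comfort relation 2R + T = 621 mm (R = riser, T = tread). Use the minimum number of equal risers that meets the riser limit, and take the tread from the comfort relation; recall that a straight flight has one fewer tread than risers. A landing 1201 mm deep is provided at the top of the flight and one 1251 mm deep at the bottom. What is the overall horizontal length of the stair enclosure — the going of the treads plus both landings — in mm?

9421 mm

At most 165 each: 3816/165 = 23.13, giving 24 risers.
Each riser is 3816/24 = 159 mm (≤ 165 mm).
T = 621 − 2·159 = 303 mm, which satisfies the 268 mm minimum.
Treads = 24 − 1 = 23; going = 23 × 303 = 6969 mm.
Enclosure = 6969 + 1201 + 1251 = 9421 mm.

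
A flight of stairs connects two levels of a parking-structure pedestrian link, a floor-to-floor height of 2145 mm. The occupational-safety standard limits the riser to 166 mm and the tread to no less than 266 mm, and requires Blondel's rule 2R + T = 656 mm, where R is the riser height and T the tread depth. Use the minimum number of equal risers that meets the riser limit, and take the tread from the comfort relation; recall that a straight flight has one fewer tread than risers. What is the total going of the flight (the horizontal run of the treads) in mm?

2145 / 166 = 12.922 → round up to 13 risers.
R = 2145 ÷ 13 = 165 mm.
From 2R + T = 656: T = 656 − 330 = 326 mm.
13 risers give 12 treads; going = 12 × 326 = 3912 mm.

3912 mm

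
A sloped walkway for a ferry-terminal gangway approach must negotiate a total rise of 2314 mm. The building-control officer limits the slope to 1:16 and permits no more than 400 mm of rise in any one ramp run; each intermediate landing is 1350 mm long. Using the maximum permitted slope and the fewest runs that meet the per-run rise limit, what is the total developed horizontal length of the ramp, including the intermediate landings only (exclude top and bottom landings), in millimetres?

2314 / 400 = 5.79, so 6 ramp runs are needed. That means 5 intermediate landings.
Ramp run (horizontal) at 1:16: 2314 × 16 = 37024 mm.
Intermediate landings: 5 × 1350 = 6750 mm.
Total developed length = 37024 + 6750 = 43774 mm.

43774 mm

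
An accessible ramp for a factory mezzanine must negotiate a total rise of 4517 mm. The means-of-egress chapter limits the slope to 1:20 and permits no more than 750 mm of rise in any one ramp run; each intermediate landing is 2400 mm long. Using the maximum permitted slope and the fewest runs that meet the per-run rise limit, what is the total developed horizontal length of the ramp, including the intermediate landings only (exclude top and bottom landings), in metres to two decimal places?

104.74 m

⌈4517/750⌉ = 7 ramp runs. That means 6 intermediate landings.
Ramp run (horizontal) at 1:20: 4517 × 20 = 90340 mm.
Intermediate landings: 6 × 2400 = 14400 mm.
Total developed length = 90340 + 14400 = 104740 mm.
= 104.74 m.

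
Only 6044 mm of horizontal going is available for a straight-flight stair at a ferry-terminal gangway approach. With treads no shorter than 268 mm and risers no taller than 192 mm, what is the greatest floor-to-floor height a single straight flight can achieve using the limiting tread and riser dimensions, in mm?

4416 mm

Treads that fit: ⌊6044 / 268⌋ = 22.
Risers = treads + 1 = 23.
Maximum height = 23 × 192 = 4416 mm.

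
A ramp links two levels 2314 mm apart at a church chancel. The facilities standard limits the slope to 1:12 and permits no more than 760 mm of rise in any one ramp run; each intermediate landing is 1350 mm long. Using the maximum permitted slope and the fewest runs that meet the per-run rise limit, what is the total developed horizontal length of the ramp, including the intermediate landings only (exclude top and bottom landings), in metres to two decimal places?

⌈2314/760⌉ = 4 ramp runs. That means 3 intermediate landings.
Ramp run (horizontal) at 1:12: 2314 × 12 = 27768 mm.
Intermediate landings: 3 × 1350 = 4050 mm.
Developed length = 27768 + 4050 = 31818 mm.
= 31.82 m.

31.82 m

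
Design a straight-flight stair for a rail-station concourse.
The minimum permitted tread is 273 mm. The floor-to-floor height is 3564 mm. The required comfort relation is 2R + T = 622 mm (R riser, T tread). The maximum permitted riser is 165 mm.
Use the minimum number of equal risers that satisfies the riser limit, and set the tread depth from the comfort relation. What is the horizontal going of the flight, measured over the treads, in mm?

6258 mm

At most 165 each: 3564/165 = 21.60, giving 22 risers.
R = 3564 ÷ 22 = 162 mm.
T = 622 − 2·162 = 298 mm, which satisfies the 273 mm minimum.
Treads = 22 − 1 = 21; going = 21 × 298 = 6258 mm.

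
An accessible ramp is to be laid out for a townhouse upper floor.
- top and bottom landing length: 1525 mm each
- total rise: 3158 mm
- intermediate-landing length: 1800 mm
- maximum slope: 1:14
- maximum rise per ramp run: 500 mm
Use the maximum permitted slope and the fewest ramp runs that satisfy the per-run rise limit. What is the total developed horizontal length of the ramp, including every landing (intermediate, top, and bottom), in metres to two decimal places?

58.06 m

3158 / 500 = 6.316 → round up to 7 ramp runs. That means 6 intermediate landings.
Ramp run (horizontal) at 1:14: 3158 × 14 = 44212 mm.
Intermediate landings: 6 × 1800 = 10800 mm.
Top and bottom landings: 2 × 1525 = 3050 mm.
Total = 44212 + 10800 + 3050 = 58062 mm.
= 58.06 m.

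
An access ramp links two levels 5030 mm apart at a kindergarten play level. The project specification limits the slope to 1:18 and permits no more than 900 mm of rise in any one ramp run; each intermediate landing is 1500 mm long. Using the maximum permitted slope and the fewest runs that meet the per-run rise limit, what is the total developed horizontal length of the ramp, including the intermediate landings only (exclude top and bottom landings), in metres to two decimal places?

5030 / 900 = 5.589 → round up to 6 ramp runs. That means 5 intermediate landings.
Ramp run (horizontal) at 1:18: 5030 × 18 = 90540 mm.
Intermediate landings: 5 × 1500 = 7500 mm.
Total developed length = 90540 + 7500 = 98040 mm.
= 98.04 m.

98.04 m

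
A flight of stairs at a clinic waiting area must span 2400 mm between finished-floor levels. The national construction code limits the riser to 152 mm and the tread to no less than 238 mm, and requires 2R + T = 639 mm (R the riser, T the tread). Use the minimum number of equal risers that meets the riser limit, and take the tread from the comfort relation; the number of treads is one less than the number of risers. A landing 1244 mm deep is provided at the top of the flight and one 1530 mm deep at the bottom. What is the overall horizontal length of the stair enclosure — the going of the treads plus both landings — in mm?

7859 mm

At most 152 each: 2400/152 = 15.79, giving 16 risers.
Each riser is 2400/16 = 150 mm (≤ 152 mm).
From 2R + T = 639: T = 639 − 300 = 339 mm.
Going = (16 − 1) × 339 = 5085 mm.
Add landings: 5085 + 1244 + 1530 = 7859 mm.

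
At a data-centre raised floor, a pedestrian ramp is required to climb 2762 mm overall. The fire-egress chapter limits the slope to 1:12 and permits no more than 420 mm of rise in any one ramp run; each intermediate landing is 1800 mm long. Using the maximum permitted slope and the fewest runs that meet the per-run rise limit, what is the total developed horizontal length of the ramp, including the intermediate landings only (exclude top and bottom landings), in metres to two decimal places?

At most 420 each: 2762/420 = 6.58, giving 7 ramp runs. That means 6 intermediate landings.
Horizontal run for 2762 mm of rise at 1:12 is 2762 × 12 = 33144 mm.
6 intermediate landings contribute 6 × 1800 = 10800 mm.
Developed length = 33144 + 10800 = 43944 mm.
= 43.94 m.

43.94 m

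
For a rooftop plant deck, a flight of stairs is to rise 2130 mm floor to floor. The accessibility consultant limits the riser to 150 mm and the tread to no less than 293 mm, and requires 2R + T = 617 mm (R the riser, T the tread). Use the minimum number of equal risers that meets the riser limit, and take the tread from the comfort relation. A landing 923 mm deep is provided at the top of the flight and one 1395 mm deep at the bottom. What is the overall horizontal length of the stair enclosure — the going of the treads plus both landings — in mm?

6980 mm

At most 150 each: 2130/150 = 14.20, giving 15 risers.
Riser R = 2130 / 15 = 142 mm, within the 150 mm limit.
From 2R + T = 617: T = 617 − 284 = 333 mm.
Going = (15 − 1) × 333 = 4662 mm.
Add landings: 4662 + 923 + 1395 = 6980 mm.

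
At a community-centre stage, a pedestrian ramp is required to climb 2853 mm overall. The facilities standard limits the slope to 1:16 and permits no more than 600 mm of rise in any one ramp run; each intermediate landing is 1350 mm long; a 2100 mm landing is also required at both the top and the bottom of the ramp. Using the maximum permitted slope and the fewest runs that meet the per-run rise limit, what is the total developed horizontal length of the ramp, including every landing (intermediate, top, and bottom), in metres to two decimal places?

2853 / 600 = 4.755 → round up to 5 ramp runs. That means 4 intermediate landings.
Horizontal run for 2853 mm of rise at 1:16 is 2853 × 16 = 45648 mm.
4 intermediate landings contribute 4 × 1350 = 5400 mm.
Top and bottom landings: 2 × 2100 = 4200 mm.
Total = 45648 + 5400 + 4200 = 55248 mm.
= 55.25 m.

55.25 m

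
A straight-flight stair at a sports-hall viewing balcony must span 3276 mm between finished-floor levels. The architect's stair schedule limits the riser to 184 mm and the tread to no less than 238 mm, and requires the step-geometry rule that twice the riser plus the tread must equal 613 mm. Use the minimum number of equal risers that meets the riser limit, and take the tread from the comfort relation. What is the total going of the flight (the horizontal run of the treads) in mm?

4233 mm

⌈3276/184⌉ = 18 risers.
Riser R = 3276 / 18 = 182 mm, within the 184 mm limit.
T = 613 − 2·182 = 249 mm, which satisfies the 238 mm minimum.
18 risers give 17 treads; going = 17 × 249 = 4233 mm.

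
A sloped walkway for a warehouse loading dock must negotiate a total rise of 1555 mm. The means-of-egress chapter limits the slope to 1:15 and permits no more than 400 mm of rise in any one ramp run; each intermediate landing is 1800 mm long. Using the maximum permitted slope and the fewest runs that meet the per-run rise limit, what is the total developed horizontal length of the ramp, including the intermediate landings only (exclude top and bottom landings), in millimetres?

1555 / 400 = 3.888 → round up to 4 ramp runs. That means 3 intermediate landings.
Ramp run (horizontal) at 1:15: 1555 × 15 = 23325 mm.
3 intermediate landings contribute 3 × 1800 = 5400 mm.
Total developed length = 23325 + 5400 = 28725 mm.

28725 mm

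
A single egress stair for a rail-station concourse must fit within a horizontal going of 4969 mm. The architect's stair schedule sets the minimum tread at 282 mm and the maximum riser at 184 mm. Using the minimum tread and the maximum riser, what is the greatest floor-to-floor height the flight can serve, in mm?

4969 / 282 = 17.62, so 17 treads fit.
Risers = treads + 1 = 18.
Maximum height = 18 × 184 = 3312 mm.

3312 mm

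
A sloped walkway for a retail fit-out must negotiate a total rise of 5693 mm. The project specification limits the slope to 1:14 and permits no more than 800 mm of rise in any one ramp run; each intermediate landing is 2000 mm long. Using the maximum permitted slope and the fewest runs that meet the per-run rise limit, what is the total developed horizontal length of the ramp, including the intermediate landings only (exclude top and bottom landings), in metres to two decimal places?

At most 800 each: 5693/800 = 7.12, giving 8 ramp runs. That means 7 intermediate landings.
Ramp run (horizontal) at 1:14: 5693 × 14 = 79702 mm.
Intermediate landings: 7 × 2000 = 14000 mm.
Developed length = 79702 + 14000 = 93702 mm.
= 93.70 m.

93.70 m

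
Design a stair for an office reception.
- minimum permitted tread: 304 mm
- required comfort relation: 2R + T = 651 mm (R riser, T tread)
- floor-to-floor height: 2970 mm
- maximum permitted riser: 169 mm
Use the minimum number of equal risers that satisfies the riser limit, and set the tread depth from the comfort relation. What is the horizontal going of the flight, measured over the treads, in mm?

5457 mm

2970 / 169 = 17.574 → round up to 18 risers.
R = 2970 ÷ 18 = 165 mm.
From 2R + T = 651: T = 651 − 330 = 321 mm.
18 risers give 17 treads; going = 17 × 321 = 5457 mm.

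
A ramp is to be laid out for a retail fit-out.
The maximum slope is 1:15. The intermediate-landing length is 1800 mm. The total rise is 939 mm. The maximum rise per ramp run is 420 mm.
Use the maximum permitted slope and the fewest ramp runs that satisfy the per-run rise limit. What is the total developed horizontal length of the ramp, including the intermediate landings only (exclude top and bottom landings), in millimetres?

17685 mm

939 / 420 = 2.236 → round up to 3 ramp runs. That means 2 intermediate landings.
Ramp run (horizontal) at 1:15: 939 × 15 = 14085 mm.
Intermediate landings: 2 × 1800 = 3600 mm.
Total developed length = 14085 + 3600 = 17685 mm.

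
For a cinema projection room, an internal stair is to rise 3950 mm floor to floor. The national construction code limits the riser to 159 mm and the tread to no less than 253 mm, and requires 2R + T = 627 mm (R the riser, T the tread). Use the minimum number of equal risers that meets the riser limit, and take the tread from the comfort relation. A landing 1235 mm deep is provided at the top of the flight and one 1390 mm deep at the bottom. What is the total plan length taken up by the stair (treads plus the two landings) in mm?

10089 mm

⌈3950/159⌉ = 25 risers.
Riser R = 3950 / 25 = 158 mm, within the 159 mm limit.
T = 627 − 2·158 = 311 mm, which satisfies the 253 mm minimum.
Treads = 25 − 1 = 24; going = 24 × 311 = 7464 mm.
Add landings: 7464 + 1235 + 1390 = 10089 mm.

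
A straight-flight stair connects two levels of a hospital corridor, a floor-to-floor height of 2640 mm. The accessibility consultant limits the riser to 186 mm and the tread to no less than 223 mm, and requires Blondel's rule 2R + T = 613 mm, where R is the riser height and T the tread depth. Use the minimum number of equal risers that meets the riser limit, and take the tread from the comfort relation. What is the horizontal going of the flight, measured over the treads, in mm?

At most 186 each: 2640/186 = 14.19, giving 15 risers.
R = 2640 ÷ 15 = 176 mm.
From 2R + T = 613: T = 613 − 352 = 261 mm.
Treads = 15 − 1 = 14; going = 14 × 261 = 3654 mm.

3654 mm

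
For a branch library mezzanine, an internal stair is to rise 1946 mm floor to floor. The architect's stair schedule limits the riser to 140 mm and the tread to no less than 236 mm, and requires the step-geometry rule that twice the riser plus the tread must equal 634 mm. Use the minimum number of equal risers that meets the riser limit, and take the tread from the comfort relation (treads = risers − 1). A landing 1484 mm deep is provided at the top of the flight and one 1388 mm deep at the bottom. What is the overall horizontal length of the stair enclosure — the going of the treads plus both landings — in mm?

⌈1946/140⌉ = 14 risers.
Riser R = 1946 / 14 = 139 mm, within the 140 mm limit.
T = 634 − 2·139 = 356 mm, which satisfies the 236 mm minimum.
Treads = 14 − 1 = 13; going = 13 × 356 = 4628 mm.
Enclosure = 4628 + 1484 + 1388 = 7500 mm.

7500 mm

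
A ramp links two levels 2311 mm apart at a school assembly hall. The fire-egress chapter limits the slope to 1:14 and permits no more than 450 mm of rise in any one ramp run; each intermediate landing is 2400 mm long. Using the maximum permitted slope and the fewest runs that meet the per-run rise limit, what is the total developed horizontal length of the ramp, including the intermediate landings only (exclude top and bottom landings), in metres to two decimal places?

⌈2311/450⌉ = 6 ramp runs. That means 5 intermediate landings.
Horizontal run for 2311 mm of rise at 1:14 is 2311 × 14 = 32354 mm.
5 intermediate landings contribute 5 × 2400 = 12000 mm.
Total developed length = 32354 + 12000 = 44354 mm.
= 44.35 m.

44.35 m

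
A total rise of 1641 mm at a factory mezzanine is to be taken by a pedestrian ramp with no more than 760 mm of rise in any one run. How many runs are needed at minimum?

3 runs

1641 / 760 = 2.16, so 3 ramp runs are needed.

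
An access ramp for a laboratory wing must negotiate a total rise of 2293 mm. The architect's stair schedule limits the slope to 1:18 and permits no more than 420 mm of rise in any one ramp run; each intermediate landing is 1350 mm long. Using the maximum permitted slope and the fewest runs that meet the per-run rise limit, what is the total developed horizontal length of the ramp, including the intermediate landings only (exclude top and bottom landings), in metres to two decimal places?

2293 / 420 = 5.460 → round up to 6 ramp runs. That means 5 intermediate landings.
Ramp run (horizontal) at 1:18: 2293 × 18 = 41274 mm.
5 intermediate landings contribute 5 × 1350 = 6750 mm.
Total developed length = 41274 + 6750 = 48024 mm.
= 48.02 m.

48.02 m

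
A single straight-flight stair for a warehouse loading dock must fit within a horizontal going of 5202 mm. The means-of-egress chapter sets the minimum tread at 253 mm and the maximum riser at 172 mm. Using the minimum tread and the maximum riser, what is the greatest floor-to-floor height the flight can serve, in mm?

Treads that fit: ⌊5202 / 253⌋ = 20.
Risers = treads + 1 = 21.
Maximum height = 21 × 172 = 3612 mm.

3612 mm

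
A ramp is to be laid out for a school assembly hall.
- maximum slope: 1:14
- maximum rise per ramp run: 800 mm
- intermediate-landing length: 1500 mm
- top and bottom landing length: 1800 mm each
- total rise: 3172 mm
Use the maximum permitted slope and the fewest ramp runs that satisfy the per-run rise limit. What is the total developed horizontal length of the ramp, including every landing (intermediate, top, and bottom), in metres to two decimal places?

52.51 m

3172 / 800 = 3.96, so 4 ramp runs are needed. That means 3 intermediate landings.
Ramp run (horizontal) at 1:14: 3172 × 14 = 44408 mm.
Intermediate landings: 3 × 1500 = 4500 mm.
Top and bottom landings: 2 × 1800 = 3600 mm.
Total = 44408 + 4500 + 3600 = 52508 mm.
= 52.51 m.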